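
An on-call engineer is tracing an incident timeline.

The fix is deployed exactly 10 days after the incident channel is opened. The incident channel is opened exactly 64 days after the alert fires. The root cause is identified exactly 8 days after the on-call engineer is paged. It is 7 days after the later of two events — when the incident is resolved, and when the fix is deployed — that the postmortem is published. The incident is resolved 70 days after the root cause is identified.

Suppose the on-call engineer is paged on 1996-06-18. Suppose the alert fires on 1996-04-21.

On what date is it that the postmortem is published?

The on-call engineer is paged: Jun 18, 1996.
The root cause is identified: Jun 18, 1996 + 8 days = Jun 26, 1996.
The incident is resolved: Jun 26, 1996 + 70 days = Sep 4, 1996.
The alert fires: Apr 21, 1996.
The incident channel is opened: Apr 21, 1996 + 64 days = Jun 24, 1996.
The fix is deployed: Jun 24, 1996 + 10 days = Jul 4, 1996.
Both prerequisites met — the incident is resolved (Sep 4, 1996), the fix is deployed (Jul 4, 1996); the later is Sep 4, 1996.
The postmortem is published: Sep 4, 1996 + 7 days = Sep 11, 1996.

1996-09-11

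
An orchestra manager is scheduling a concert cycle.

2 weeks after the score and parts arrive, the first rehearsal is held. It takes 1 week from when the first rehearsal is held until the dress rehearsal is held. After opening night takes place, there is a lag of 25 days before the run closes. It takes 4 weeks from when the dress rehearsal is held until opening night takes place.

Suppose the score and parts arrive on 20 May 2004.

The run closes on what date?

2 August 2004

The score and parts arrive: May 20, 2004.
The first rehearsal is held: May 20, 2004 + 2 weeks = Jun 3, 2004.
The dress rehearsal is held: Jun 3, 2004 + 1 week = Jun 10, 2004.
Opening night takes place: Jun 10, 2004 + 4 weeks = Jul 8, 2004.
The run closes: Jul 8, 2004 + 25 days = Aug 2, 2004.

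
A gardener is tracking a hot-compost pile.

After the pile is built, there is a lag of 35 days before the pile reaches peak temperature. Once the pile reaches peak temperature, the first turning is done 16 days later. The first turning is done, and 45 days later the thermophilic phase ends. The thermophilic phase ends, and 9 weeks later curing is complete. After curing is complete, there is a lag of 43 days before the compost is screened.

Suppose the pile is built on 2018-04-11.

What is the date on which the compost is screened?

2018-10-30

The pile is built: Apr 11, 2018.
The pile reaches peak temperature: Apr 11, 2018 + 35 days = May 16, 2018.
The first turning is done: May 16, 2018 + 16 days = Jun 1, 2018.
The thermophilic phase ends: Jun 1, 2018 + 45 days = Jul 16, 2018.
Curing is complete: Jul 16, 2018 + 9 weeks = Sep 17, 2018.
The compost is screened: Sep 17, 2018 + 43 days = Oct 30, 2018.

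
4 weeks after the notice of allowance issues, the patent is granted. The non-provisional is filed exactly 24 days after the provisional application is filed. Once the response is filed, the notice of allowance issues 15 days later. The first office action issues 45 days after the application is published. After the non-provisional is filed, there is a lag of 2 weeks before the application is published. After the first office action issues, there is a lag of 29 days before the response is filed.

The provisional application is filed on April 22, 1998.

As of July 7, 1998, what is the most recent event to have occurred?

The provisional application is filed: Apr 22, 1998.
The non-provisional is filed: Apr 22, 1998 + 24 days = May 16, 1998.
The application is published: May 16, 1998 + 2 weeks = May 30, 1998.
The first office action issues: May 30, 1998 + 45 days = Jul 14, 1998.
The response is filed: Jul 14, 1998 + 29 days = Aug 12, 1998.
The notice of allowance issues: Aug 12, 1998 + 15 days = Aug 27, 1998.
The patent is granted: Aug 27, 1998 + 4 weeks = Sep 24, 1998.
Jul 7, 1998 falls between when the application is published (May 30, 1998) and when the first office action issues (Jul 14, 1998).

The application is published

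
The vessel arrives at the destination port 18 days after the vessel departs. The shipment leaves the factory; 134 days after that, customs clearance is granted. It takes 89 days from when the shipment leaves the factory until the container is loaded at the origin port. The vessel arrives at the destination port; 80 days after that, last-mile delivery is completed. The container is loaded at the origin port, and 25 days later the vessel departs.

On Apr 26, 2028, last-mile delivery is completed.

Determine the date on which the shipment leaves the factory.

Last-mile delivery is completed: Apr 26, 2028.
The vessel arrives at the destination port: Apr 26, 2028 − 80 days = Feb 6, 2028.
The vessel departs: Feb 6, 2028 − 18 days = Jan 19, 2028.
The container is loaded at the origin port: Jan 19, 2028 − 25 days = Dec 25, 2027.
The shipment leaves the factory: Dec 25, 2027 − 89 days = Sep 27, 2027.

Sep 27, 2027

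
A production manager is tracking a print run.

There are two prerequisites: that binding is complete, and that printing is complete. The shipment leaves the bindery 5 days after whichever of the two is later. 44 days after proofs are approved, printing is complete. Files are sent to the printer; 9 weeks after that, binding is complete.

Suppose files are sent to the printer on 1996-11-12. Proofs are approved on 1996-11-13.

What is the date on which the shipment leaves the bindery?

Files are sent to the printer: Nov 12, 1996.
Binding is complete: Nov 12, 1996 + 9 weeks = Jan 14, 1997.
Proofs are approved: Nov 13, 1996.
Printing is complete: Nov 13, 1996 + 44 days = Dec 27, 1996.
Both prerequisites met — binding is complete (Jan 14, 1997), printing is complete (Dec 27, 1996); the later is Jan 14, 1997.
The shipment leaves the bindery: Jan 14, 1997 + 5 days = Jan 19, 1997.

1997-01-19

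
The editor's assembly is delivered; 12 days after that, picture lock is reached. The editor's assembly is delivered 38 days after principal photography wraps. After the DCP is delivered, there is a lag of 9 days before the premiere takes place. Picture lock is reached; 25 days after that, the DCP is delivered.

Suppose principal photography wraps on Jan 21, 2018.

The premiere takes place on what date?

Principal photography wraps: Jan 21, 2018.
The editor's assembly is delivered: Jan 21, 2018 + 38 days = Feb 28, 2018.
Picture lock is reached: Feb 28, 2018 + 12 days = Mar 12, 2018.
The DCP is delivered: Mar 12, 2018 + 25 days = Apr 6, 2018.
The premiere takes place: Apr 6, 2018 + 9 days = Apr 15, 2018.

Apr 15, 2018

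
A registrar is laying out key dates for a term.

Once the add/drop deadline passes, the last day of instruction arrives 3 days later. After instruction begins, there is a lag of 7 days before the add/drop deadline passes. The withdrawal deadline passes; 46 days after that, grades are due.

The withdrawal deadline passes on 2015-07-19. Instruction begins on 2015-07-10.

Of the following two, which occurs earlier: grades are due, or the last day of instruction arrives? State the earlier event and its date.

The withdrawal deadline passes: Jul 19, 2015.
Grades are due: Jul 19, 2015 + 46 days = Sep 3, 2015.
Instruction begins: Jul 10, 2015.
The add/drop deadline passes: Jul 10, 2015 + 7 days = Jul 17, 2015.
The last day of instruction arrives: Jul 17, 2015 + 3 days = Jul 20, 2015.
Comparing: grades are due on Sep 3, 2015 vs the last day of instruction arrives on Jul 20, 2015. Earlier: the last day of instruction arrives.

The last day of instruction arrives — 2015-07-20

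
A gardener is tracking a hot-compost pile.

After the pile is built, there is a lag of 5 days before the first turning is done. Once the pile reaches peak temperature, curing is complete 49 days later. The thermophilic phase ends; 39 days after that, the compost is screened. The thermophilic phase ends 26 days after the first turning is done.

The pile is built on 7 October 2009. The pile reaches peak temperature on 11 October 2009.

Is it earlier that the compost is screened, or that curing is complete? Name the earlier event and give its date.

Curing is complete — 29 November 2009

The pile is built: Oct 7, 2009.
The first turning is done: Oct 7, 2009 + 5 days = Oct 12, 2009.
The thermophilic phase ends: Oct 12, 2009 + 26 days = Nov 7, 2009.
The compost is screened: Nov 7, 2009 + 39 days = Dec 16, 2009.
The pile reaches peak temperature: Oct 11, 2009.
Curing is complete: Oct 11, 2009 + 49 days = Nov 29, 2009.
Comparing: the compost is screened on Dec 16, 2009 vs curing is complete on Nov 29, 2009. Earlier: curing is complete.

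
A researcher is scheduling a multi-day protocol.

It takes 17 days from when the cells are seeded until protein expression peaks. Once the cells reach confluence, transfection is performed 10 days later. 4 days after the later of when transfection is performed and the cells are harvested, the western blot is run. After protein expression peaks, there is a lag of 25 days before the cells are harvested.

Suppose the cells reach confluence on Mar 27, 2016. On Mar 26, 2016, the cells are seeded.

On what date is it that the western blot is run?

May 11, 2016

The cells reach confluence: Mar 27, 2016.
Transfection is performed: Mar 27, 2016 + 10 days = Apr 6, 2016.
The cells are seeded: Mar 26, 2016.
Protein expression peaks: Mar 26, 2016 + 17 days = Apr 12, 2016.
The cells are harvested: Apr 12, 2016 + 25 days = May 7, 2016.
Both prerequisites met — transfection is performed (Apr 6, 2016), the cells are harvested (May 7, 2016); the later is May 7, 2016.
The western blot is run: May 7, 2016 + 4 days = May 11, 2016.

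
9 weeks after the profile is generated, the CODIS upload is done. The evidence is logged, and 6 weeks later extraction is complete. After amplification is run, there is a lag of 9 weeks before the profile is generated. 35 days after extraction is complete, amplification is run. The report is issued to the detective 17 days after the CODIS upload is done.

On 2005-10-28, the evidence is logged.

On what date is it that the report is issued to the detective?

The evidence is logged: Oct 28, 2005.
Extraction is complete: Oct 28, 2005 + 6 weeks = Dec 9, 2005.
Amplification is run: Dec 9, 2005 + 35 days = Jan 13, 2006.
The profile is generated: Jan 13, 2006 + 9 weeks = Mar 17, 2006.
The CODIS upload is done: Mar 17, 2006 + 9 weeks = May 19, 2006.
The report is issued to the detective: May 19, 2006 + 17 days = Jun 5, 2006.

2006-06-05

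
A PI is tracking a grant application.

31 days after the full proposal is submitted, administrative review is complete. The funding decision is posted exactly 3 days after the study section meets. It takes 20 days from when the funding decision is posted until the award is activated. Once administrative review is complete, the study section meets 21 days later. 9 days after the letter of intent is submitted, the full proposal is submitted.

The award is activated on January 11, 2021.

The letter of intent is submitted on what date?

The award is activated: Jan 11, 2021.
The funding decision is posted: Jan 11, 2021 − 20 days = Dec 22, 2020.
The study section meets: Dec 22, 2020 − 3 days = Dec 19, 2020.
Administrative review is complete: Dec 19, 2020 − 21 days = Nov 28, 2020.
The full proposal is submitted: Nov 28, 2020 − 31 days = Oct 28, 2020.
The letter of intent is submitted: Oct 28, 2020 − 9 days = Oct 19, 2020.

October 19, 2020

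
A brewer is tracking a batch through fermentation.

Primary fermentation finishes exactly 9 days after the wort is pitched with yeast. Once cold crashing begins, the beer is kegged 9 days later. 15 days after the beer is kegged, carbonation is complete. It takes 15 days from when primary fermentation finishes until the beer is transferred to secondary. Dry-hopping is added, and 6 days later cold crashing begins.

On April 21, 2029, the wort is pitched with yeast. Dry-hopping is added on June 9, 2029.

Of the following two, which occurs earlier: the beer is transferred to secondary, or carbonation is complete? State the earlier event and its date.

The wort is pitched with yeast: Apr 21, 2029.
Primary fermentation finishes: Apr 21, 2029 + 9 days = Apr 30, 2029.
The beer is transferred to secondary: Apr 30, 2029 + 15 days = May 15, 2029.
Dry-hopping is added: Jun 9, 2029.
Cold crashing begins: Jun 9, 2029 + 6 days = Jun 15, 2029.
The beer is kegged: Jun 15, 2029 + 9 days = Jun 24, 2029.
Carbonation is complete: Jun 24, 2029 + 15 days = Jul 9, 2029.
Comparing: the beer is transferred to secondary on May 15, 2029 vs carbonation is complete on Jul 9, 2029. Earlier: the beer is transferred to secondary.

The beer is transferred to secondary — May 15, 2029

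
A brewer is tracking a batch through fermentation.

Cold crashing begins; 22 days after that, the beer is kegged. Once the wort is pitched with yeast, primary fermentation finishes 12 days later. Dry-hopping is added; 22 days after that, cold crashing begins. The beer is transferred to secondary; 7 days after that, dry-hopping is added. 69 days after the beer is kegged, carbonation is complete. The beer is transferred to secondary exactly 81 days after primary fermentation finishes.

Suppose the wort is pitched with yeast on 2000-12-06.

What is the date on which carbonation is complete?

The wort is pitched with yeast: Dec 6, 2000.
Primary fermentation finishes: Dec 6, 2000 + 12 days = Dec 18, 2000.
The beer is transferred to secondary: Dec 18, 2000 + 81 days = Mar 9, 2001.
Dry-hopping is added: Mar 9, 2001 + 7 days = Mar 16, 2001.
Cold crashing begins: Mar 16, 2001 + 22 days = Apr 7, 2001.
The beer is kegged: Apr 7, 2001 + 22 days = Apr 29, 2001.
Carbonation is complete: Apr 29, 2001 + 69 days = Jul 7, 2001.

2001-07-07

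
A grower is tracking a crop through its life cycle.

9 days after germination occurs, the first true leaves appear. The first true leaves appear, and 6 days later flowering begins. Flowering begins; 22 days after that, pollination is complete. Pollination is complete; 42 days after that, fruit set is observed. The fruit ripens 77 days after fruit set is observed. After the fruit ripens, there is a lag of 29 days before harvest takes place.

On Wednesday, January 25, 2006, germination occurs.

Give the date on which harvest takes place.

Saturday, July 29, 2006

Germination occurs: Jan 25, 2006.
The first true leaves appear: Jan 25, 2006 + 9 days = Feb 3, 2006.
Flowering begins: Feb 3, 2006 + 6 days = Feb 9, 2006.
Pollination is complete: Feb 9, 2006 + 22 days = Mar 3, 2006.
Fruit set is observed: Mar 3, 2006 + 42 days = Apr 14, 2006.
The fruit ripens: Apr 14, 2006 + 77 days = Jun 30, 2006.
Harvest takes place: Jun 30, 2006 + 29 days = Jul 29, 2006.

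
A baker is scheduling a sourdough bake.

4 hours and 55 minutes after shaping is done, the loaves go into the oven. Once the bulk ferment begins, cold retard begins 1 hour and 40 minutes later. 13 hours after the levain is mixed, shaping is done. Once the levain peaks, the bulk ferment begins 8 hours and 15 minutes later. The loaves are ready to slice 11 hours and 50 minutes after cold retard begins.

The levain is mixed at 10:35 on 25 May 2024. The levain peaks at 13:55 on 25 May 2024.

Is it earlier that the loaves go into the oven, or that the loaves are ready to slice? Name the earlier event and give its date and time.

The levain is mixed: 10:35 May 25, 2024.
Shaping is done: 10:35 May 25, 2024 + 13h = 23:35 May 25, 2024.
The loaves go into the oven: 23:35 May 25, 2024 + 4h55m = 04:30 May 26, 2024.
The levain peaks: 13:55 May 25, 2024.
The bulk ferment begins: 13:55 May 25, 2024 + 8h15m = 22:10 May 25, 2024.
Cold retard begins: 22:10 May 25, 2024 + 1h40m = 23:50 May 25, 2024.
The loaves are ready to slice: 23:50 May 25, 2024 + 11h50m = 11:40 May 26, 2024.
Comparing: the loaves go into the oven at 04:30 May 26, 2024 vs the loaves are ready to slice at 11:40 May 26, 2024. Earlier: the loaves go into the oven.

The loaves go into the oven — 04:30 on 26 May 2024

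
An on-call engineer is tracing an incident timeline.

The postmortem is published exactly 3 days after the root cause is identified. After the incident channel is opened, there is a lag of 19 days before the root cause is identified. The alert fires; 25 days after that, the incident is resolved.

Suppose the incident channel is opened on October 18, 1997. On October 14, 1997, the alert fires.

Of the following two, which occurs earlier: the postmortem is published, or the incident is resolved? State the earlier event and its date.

The incident is resolved — November 8, 1997

The incident channel is opened: Oct 18, 1997.
The root cause is identified: Oct 18, 1997 + 19 days = Nov 6, 1997.
The postmortem is published: Nov 6, 1997 + 3 days = Nov 9, 1997.
The alert fires: Oct 14, 1997.
The incident is resolved: Oct 14, 1997 + 25 days = Nov 8, 1997.
Comparing: the postmortem is published on Nov 9, 1997 vs the incident is resolved on Nov 8, 1997. Earlier: the incident is resolved.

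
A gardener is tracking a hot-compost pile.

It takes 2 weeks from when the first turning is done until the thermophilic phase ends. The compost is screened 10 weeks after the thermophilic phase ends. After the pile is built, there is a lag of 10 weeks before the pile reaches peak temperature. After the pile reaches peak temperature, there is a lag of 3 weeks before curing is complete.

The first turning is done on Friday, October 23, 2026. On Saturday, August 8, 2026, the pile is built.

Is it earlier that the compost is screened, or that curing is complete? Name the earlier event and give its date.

Curing is complete — Saturday, November 7, 2026

The first turning is done: Oct 23, 2026.
The thermophilic phase ends: Oct 23, 2026 + 2 weeks = Nov 6, 2026.
The compost is screened: Nov 6, 2026 + 10 weeks = Jan 15, 2027.
The pile is built: Aug 8, 2026.
The pile reaches peak temperature: Aug 8, 2026 + 10 weeks = Oct 17, 2026.
Curing is complete: Oct 17, 2026 + 3 weeks = Nov 7, 2026.
Comparing: the compost is screened on Jan 15, 2027 vs curing is complete on Nov 7, 2026. Earlier: curing is complete.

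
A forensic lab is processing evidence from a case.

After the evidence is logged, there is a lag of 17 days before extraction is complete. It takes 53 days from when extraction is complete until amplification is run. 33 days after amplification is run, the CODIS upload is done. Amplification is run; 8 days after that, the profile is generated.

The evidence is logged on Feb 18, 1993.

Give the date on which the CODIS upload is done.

Jun 1, 1993

The evidence is logged: Feb 18, 1993.
Extraction is complete: Feb 18, 1993 + 17 days = Mar 7, 1993.
Amplification is run: Mar 7, 1993 + 53 days = Apr 29, 1993.
The CODIS upload is done: Apr 29, 1993 + 33 days = Jun 1, 1993.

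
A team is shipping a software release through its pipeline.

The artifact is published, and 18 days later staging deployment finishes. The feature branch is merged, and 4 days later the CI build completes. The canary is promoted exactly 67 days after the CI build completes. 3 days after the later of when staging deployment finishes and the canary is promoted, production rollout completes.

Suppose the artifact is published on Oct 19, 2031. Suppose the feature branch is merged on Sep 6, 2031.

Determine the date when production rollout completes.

The artifact is published: Oct 19, 2031.
Staging deployment finishes: Oct 19, 2031 + 18 days = Nov 6, 2031.
The feature branch is merged: Sep 6, 2031.
The CI build completes: Sep 6, 2031 + 4 days = Sep 10, 2031.
The canary is promoted: Sep 10, 2031 + 67 days = Nov 16, 2031.
Both prerequisites met — staging deployment finishes (Nov 6, 2031), the canary is promoted (Nov 16, 2031); the later is Nov 16, 2031.
Production rollout completes: Nov 16, 2031 + 3 days = Nov 19, 2031.

Nov 19, 2031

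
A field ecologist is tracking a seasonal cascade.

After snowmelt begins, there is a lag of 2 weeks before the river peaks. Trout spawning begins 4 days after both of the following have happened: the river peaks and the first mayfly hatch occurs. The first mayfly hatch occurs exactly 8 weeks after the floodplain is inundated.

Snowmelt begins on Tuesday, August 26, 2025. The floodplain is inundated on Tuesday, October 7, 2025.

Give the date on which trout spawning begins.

Snowmelt begins: Aug 26, 2025.
The river peaks: Aug 26, 2025 + 2 weeks = Sep 9, 2025.
The floodplain is inundated: Oct 7, 2025.
The first mayfly hatch occurs: Oct 7, 2025 + 8 weeks = Dec 2, 2025.
Both prerequisites met — the river peaks (Sep 9, 2025), the first mayfly hatch occurs (Dec 2, 2025); the later is Dec 2, 2025.
Trout spawning begins: Dec 2, 2025 + 4 days = Dec 6, 2025.

Saturday, December 6, 2025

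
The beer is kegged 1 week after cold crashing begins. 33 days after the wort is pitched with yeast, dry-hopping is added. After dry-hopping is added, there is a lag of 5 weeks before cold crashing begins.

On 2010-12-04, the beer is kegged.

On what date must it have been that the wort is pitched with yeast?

The beer is kegged: Dec 4, 2010.
Cold crashing begins: Dec 4, 2010 − 1 week = Nov 27, 2010.
Dry-hopping is added: Nov 27, 2010 − 5 weeks = Oct 23, 2010.
The wort is pitched with yeast: Oct 23, 2010 − 33 days = Sep 20, 2010.

2010-09-20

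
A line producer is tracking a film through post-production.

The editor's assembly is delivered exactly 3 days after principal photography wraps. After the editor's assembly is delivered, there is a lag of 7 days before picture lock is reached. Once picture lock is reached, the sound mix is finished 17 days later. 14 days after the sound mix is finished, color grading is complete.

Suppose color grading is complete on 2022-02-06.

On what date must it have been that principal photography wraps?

2021-12-27

Color grading is complete: Feb 6, 2022.
The sound mix is finished: Feb 6, 2022 − 14 days = Jan 23, 2022.
Picture lock is reached: Jan 23, 2022 − 17 days = Jan 6, 2022.
The editor's assembly is delivered: Jan 6, 2022 − 7 days = Dec 30, 2021.
Principal photography wraps: Dec 30, 2021 − 3 days = Dec 27, 2021.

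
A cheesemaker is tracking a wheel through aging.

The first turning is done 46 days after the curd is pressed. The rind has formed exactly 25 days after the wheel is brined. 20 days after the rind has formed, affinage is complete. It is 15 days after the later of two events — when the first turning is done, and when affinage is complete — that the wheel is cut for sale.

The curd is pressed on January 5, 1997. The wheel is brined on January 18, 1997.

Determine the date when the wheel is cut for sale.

March 19, 1997

The curd is pressed: Jan 5, 1997.
The first turning is done: Jan 5, 1997 + 46 days = Feb 20, 1997.
The wheel is brined: Jan 18, 1997.
The rind has formed: Jan 18, 1997 + 25 days = Feb 12, 1997.
Affinage is complete: Feb 12, 1997 + 20 days = Mar 4, 1997.
Both prerequisites met — the first turning is done (Feb 20, 1997), affinage is complete (Mar 4, 1997); the later is Mar 4, 1997.
The wheel is cut for sale: Mar 4, 1997 + 15 days = Mar 19, 1997.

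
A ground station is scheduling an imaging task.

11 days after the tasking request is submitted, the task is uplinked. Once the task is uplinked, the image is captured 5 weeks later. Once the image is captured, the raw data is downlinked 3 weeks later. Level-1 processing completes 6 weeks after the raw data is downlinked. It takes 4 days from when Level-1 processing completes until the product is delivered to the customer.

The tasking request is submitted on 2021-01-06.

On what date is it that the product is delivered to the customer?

2021-04-29

The tasking request is submitted: Jan 6, 2021.
The task is uplinked: Jan 6, 2021 + 11 days = Jan 17, 2021.
The image is captured: Jan 17, 2021 + 5 weeks = Feb 21, 2021.
The raw data is downlinked: Feb 21, 2021 + 3 weeks = Mar 14, 2021.
Level-1 processing completes: Mar 14, 2021 + 6 weeks = Apr 25, 2021.
The product is delivered to the customer: Apr 25, 2021 + 4 days = Apr 29, 2021.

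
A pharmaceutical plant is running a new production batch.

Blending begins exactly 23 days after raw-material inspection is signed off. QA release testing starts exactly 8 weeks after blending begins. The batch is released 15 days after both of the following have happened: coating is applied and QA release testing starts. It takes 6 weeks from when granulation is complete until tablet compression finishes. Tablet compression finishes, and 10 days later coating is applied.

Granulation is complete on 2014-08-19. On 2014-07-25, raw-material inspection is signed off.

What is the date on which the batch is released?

Granulation is complete: Aug 19, 2014.
Tablet compression finishes: Aug 19, 2014 + 6 weeks = Sep 30, 2014.
Coating is applied: Sep 30, 2014 + 10 days = Oct 10, 2014.
Raw-material inspection is signed off: Jul 25, 2014.
Blending begins: Jul 25, 2014 + 23 days = Aug 17, 2014.
QA release testing starts: Aug 17, 2014 + 8 weeks = Oct 12, 2014.
Both prerequisites met — coating is applied (Oct 10, 2014), QA release testing starts (Oct 12, 2014); the later is Oct 12, 2014.
The batch is released: Oct 12, 2014 + 15 days = Oct 27, 2014.

2014-10-27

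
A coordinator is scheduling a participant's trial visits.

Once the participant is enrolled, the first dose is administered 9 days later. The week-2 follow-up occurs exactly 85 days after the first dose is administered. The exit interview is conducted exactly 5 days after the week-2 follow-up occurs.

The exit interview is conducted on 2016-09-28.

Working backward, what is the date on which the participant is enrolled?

2016-06-21

The exit interview is conducted: Sep 28, 2016.
The week-2 follow-up occurs: Sep 28, 2016 − 5 days = Sep 23, 2016.
The first dose is administered: Sep 23, 2016 − 85 days = Jun 30, 2016.
The participant is enrolled: Jun 30, 2016 − 9 days = Jun 21, 2016.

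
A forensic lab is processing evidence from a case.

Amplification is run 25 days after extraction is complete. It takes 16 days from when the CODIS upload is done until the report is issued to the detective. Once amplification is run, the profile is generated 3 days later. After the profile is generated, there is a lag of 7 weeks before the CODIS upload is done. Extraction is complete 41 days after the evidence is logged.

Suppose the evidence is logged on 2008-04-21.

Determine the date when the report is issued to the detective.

2008-09-02

The evidence is logged: Apr 21, 2008.
Extraction is complete: Apr 21, 2008 + 41 days = Jun 1, 2008.
Amplification is run: Jun 1, 2008 + 25 days = Jun 26, 2008.
The profile is generated: Jun 26, 2008 + 3 days = Jun 29, 2008.
The CODIS upload is done: Jun 29, 2008 + 7 weeks = Aug 17, 2008.
The report is issued to the detective: Aug 17, 2008 + 16 days = Sep 2, 2008.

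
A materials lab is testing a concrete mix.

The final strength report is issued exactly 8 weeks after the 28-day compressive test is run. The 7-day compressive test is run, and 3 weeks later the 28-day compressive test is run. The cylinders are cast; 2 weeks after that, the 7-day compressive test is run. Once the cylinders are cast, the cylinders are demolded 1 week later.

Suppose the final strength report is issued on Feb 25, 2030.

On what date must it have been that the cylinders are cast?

The final strength report is issued: Feb 25, 2030.
The 28-day compressive test is run: Feb 25, 2030 − 8 weeks = Dec 31, 2029.
The 7-day compressive test is run: Dec 31, 2029 − 3 weeks = Dec 10, 2029.
The cylinders are cast: Dec 10, 2029 − 2 weeks = Nov 26, 2029.

Nov 26, 2029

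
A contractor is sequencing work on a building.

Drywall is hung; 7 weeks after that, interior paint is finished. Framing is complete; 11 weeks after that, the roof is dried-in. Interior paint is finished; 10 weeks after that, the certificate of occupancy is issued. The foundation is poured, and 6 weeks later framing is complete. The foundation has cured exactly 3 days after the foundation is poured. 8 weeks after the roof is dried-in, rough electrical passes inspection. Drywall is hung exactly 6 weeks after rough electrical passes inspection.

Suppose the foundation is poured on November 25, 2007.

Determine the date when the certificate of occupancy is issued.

The foundation is poured: Nov 25, 2007.
Framing is complete: Nov 25, 2007 + 6 weeks = Jan 6, 2008.
The roof is dried-in: Jan 6, 2008 + 11 weeks = Mar 23, 2008.
Rough electrical passes inspection: Mar 23, 2008 + 8 weeks = May 18, 2008.
Drywall is hung: May 18, 2008 + 6 weeks = Jun 29, 2008.
Interior paint is finished: Jun 29, 2008 + 7 weeks = Aug 17, 2008.
The certificate of occupancy is issued: Aug 17, 2008 + 10 weeks = Oct 26, 2008.

October 26, 2008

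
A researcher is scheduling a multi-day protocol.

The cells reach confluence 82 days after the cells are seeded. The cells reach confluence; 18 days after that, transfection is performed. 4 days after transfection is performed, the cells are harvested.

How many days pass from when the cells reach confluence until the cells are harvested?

22 days

Causal path: the cells reach confluence → transfection is performed → the cells are harvested.
Total delay along the path: 18 + 4 = 22 days.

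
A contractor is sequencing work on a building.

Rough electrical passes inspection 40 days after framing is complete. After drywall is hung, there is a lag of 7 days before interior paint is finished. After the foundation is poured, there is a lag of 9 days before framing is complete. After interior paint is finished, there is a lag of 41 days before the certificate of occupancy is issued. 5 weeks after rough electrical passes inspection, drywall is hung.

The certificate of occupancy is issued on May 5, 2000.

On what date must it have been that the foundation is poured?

The certificate of occupancy is issued: May 5, 2000.
Interior paint is finished: May 5, 2000 − 41 days = Mar 25, 2000.
Drywall is hung: Mar 25, 2000 − 7 days = Mar 18, 2000.
Rough electrical passes inspection: Mar 18, 2000 − 5 weeks = Feb 12, 2000.
Framing is complete: Feb 12, 2000 − 40 days = Jan 3, 2000.
The foundation is poured: Jan 3, 2000 − 9 days = Dec 25, 1999.

December 25, 1999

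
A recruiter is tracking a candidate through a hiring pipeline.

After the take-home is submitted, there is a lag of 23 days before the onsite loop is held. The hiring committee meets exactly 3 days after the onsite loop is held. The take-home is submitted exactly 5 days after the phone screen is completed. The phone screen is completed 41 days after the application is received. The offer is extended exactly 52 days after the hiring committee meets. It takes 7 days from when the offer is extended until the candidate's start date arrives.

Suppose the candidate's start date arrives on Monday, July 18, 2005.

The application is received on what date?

Wednesday, March 9, 2005

The candidate's start date arrives: Jul 18, 2005.
The offer is extended: Jul 18, 2005 − 7 days = Jul 11, 2005.
The hiring committee meets: Jul 11, 2005 − 52 days = May 20, 2005.
The onsite loop is held: May 20, 2005 − 3 days = May 17, 2005.
The take-home is submitted: May 17, 2005 − 23 days = Apr 24, 2005.
The phone screen is completed: Apr 24, 2005 − 5 days = Apr 19, 2005.
The application is received: Apr 19, 2005 − 41 days = Mar 9, 2005.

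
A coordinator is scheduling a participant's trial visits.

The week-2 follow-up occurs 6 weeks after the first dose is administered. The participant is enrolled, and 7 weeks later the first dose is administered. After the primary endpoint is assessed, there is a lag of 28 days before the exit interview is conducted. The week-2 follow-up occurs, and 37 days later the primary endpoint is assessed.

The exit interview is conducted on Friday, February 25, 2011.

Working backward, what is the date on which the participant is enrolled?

Wednesday, September 22, 2010

The exit interview is conducted: Feb 25, 2011.
The primary endpoint is assessed: Feb 25, 2011 − 28 days = Jan 28, 2011.
The week-2 follow-up occurs: Jan 28, 2011 − 37 days = Dec 22, 2010.
The first dose is administered: Dec 22, 2010 − 6 weeks = Nov 10, 2010.
The participant is enrolled: Nov 10, 2010 − 7 weeks = Sep 22, 2010.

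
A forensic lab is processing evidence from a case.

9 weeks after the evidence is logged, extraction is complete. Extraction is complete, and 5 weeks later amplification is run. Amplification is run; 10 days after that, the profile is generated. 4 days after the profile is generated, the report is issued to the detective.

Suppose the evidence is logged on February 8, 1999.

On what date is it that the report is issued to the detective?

May 31, 1999

The evidence is logged: Feb 8, 1999.
Extraction is complete: Feb 8, 1999 + 9 weeks = Apr 12, 1999.
Amplification is run: Apr 12, 1999 + 5 weeks = May 17, 1999.
The profile is generated: May 17, 1999 + 10 days = May 27, 1999.
The report is issued to the detective: May 27, 1999 + 4 days = May 31, 1999.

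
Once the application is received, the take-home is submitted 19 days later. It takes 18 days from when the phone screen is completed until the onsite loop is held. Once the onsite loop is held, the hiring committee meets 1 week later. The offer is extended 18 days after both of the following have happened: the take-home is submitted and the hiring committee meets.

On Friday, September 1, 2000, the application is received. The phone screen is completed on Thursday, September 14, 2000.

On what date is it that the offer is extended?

Friday, October 27, 2000

The application is received: Sep 1, 2000.
The take-home is submitted: Sep 1, 2000 + 19 days = Sep 20, 2000.
The phone screen is completed: Sep 14, 2000.
The onsite loop is held: Sep 14, 2000 + 18 days = Oct 2, 2000.
The hiring committee meets: Oct 2, 2000 + 1 week = Oct 9, 2000.
Both prerequisites met — the take-home is submitted (Sep 20, 2000), the hiring committee meets (Oct 9, 2000); the later is Oct 9, 2000.
The offer is extended: Oct 9, 2000 + 18 days = Oct 27, 2000.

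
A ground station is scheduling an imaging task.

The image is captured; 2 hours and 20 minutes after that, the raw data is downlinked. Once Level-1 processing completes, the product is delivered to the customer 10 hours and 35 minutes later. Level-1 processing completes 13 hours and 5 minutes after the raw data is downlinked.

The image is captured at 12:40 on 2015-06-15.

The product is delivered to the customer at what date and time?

14:40 on 2015-06-16

The image is captured: 12:40 Jun 15, 2015.
The raw data is downlinked: 12:40 Jun 15, 2015 + 2h20m = 15:00 Jun 15, 2015.
Level-1 processing completes: 15:00 Jun 15, 2015 + 13h05m = 04:05 Jun 16, 2015.
The product is delivered to the customer: 04:05 Jun 16, 2015 + 10h35m = 14:40 Jun 16, 2015.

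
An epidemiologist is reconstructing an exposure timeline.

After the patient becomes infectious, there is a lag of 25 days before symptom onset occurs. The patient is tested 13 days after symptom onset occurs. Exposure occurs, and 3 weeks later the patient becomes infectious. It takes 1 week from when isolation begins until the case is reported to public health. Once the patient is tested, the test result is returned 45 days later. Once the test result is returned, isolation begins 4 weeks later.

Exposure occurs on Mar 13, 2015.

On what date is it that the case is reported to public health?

Exposure occurs: Mar 13, 2015.
The patient becomes infectious: Mar 13, 2015 + 3 weeks = Apr 3, 2015.
Symptom onset occurs: Apr 3, 2015 + 25 days = Apr 28, 2015.
The patient is tested: Apr 28, 2015 + 13 days = May 11, 2015.
The test result is returned: May 11, 2015 + 45 days = Jun 25, 2015.
Isolation begins: Jun 25, 2015 + 4 weeks = Jul 23, 2015.
The case is reported to public health: Jul 23, 2015 + 1 week = Jul 30, 2015.

Jul 30, 2015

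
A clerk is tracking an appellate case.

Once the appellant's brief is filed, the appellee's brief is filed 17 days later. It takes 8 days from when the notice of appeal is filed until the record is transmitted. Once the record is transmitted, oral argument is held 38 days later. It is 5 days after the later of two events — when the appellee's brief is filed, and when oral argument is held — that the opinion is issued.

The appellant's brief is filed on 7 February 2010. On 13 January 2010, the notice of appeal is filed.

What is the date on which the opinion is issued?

5 March 2010

The appellant's brief is filed: Feb 7, 2010.
The appellee's brief is filed: Feb 7, 2010 + 17 days = Feb 24, 2010.
The notice of appeal is filed: Jan 13, 2010.
The record is transmitted: Jan 13, 2010 + 8 days = Jan 21, 2010.
Oral argument is held: Jan 21, 2010 + 38 days = Feb 28, 2010.
Both prerequisites met — the appellee's brief is filed (Feb 24, 2010), oral argument is held (Feb 28, 2010); the later is Feb 28, 2010.
The opinion is issued: Feb 28, 2010 + 5 days = Mar 5, 2010.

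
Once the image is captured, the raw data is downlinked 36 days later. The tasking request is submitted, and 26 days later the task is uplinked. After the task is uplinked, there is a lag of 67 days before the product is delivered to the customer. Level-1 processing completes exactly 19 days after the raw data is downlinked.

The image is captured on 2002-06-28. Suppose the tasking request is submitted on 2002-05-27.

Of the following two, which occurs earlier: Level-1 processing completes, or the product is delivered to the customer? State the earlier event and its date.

Level-1 processing completes — 2002-08-22

The image is captured: Jun 28, 2002.
The raw data is downlinked: Jun 28, 2002 + 36 days = Aug 3, 2002.
Level-1 processing completes: Aug 3, 2002 + 19 days = Aug 22, 2002.
The tasking request is submitted: May 27, 2002.
The task is uplinked: May 27, 2002 + 26 days = Jun 22, 2002.
The product is delivered to the customer: Jun 22, 2002 + 67 days = Aug 28, 2002.
Comparing: Level-1 processing completes on Aug 22, 2002 vs the product is delivered to the customer on Aug 28, 2002. Earlier: Level-1 processing completes.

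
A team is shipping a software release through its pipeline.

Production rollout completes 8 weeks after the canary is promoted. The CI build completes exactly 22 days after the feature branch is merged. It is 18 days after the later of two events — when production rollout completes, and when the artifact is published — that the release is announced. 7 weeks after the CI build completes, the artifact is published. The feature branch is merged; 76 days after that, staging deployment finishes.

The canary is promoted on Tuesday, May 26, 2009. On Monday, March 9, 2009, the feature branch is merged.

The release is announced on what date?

The canary is promoted: May 26, 2009.
Production rollout completes: May 26, 2009 + 8 weeks = Jul 21, 2009.
The feature branch is merged: Mar 9, 2009.
The CI build completes: Mar 9, 2009 + 22 days = Mar 31, 2009.
The artifact is published: Mar 31, 2009 + 7 weeks = May 19, 2009.
Both prerequisites met — production rollout completes (Jul 21, 2009), the artifact is published (May 19, 2009); the later is Jul 21, 2009.
The release is announced: Jul 21, 2009 + 18 days = Aug 8, 2009.

Saturday, August 8, 2009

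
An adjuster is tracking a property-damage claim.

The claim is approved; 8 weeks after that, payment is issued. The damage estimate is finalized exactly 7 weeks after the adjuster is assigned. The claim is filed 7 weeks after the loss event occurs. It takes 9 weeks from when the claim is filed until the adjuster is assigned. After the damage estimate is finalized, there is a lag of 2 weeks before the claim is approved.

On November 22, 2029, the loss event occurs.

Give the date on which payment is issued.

July 11, 2030

The loss event occurs: Nov 22, 2029.
The claim is filed: Nov 22, 2029 + 7 weeks = Jan 10, 2030.
The adjuster is assigned: Jan 10, 2030 + 9 weeks = Mar 14, 2030.
The damage estimate is finalized: Mar 14, 2030 + 7 weeks = May 2, 2030.
The claim is approved: May 2, 2030 + 2 weeks = May 16, 2030.
Payment is issued: May 16, 2030 + 8 weeks = Jul 11, 2030.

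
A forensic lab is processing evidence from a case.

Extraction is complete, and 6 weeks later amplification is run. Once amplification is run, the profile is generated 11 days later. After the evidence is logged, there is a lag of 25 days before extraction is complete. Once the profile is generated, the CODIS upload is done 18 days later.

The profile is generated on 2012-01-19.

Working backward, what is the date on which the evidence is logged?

2011-11-02

The profile is generated: Jan 19, 2012.
Amplification is run: Jan 19, 2012 − 11 days = Jan 8, 2012.
Extraction is complete: Jan 8, 2012 − 6 weeks = Nov 27, 2011.
The evidence is logged: Nov 27, 2011 − 25 days = Nov 2, 2011.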